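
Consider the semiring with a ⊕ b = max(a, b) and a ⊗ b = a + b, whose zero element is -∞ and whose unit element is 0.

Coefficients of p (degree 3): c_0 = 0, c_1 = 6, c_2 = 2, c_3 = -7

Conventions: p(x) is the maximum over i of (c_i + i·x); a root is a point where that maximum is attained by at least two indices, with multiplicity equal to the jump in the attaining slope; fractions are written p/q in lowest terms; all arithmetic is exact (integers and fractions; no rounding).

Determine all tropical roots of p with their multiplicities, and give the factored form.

hull edge (i=0, c=0) to (i=1, c=6): slope 6, span 1
hull edge (i=1, c=6) to (i=2, c=2): slope -4, span 1
hull edge (i=2, c=2) to (i=3, c=-7): slope -9, span 1
Factored form: p(x) = -7 ⊗ (x ⊕ (-6)) ⊗ (x ⊕ 4) ⊗ (x ⊕ 9)
Answer: roots = -6 (mult 1), 4 (mult 1), 9 (mult 1)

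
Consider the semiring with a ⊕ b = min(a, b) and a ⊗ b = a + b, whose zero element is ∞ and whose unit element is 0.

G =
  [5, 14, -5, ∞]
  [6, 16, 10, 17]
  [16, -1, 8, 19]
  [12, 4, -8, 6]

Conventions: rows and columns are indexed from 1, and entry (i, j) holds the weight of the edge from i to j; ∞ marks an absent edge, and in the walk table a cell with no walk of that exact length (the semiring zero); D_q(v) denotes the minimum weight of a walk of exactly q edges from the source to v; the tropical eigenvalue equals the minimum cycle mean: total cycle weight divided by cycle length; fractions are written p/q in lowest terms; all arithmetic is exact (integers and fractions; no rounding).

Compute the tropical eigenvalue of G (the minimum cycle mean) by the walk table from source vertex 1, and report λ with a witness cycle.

q=0: [0, ∞, ∞, ∞]
q=1: [5, 14, -5, ∞]
q=2: [10, -6, 0, 14]
q=3: [0, -1, 4, 11]
q=4: [5, 3, -5, 16]
Optimal cycle mean attained by: cycle 1->3->2->1, total (-5) + (-1) + 6, length 3.
Answer: λ = 0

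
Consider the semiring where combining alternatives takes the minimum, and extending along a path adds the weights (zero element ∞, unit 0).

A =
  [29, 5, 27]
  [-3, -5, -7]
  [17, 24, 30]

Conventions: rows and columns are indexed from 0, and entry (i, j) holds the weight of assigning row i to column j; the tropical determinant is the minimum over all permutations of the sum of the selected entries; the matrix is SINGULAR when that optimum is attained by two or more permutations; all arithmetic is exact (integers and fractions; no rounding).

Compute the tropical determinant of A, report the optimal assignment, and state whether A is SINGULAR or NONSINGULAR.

σ = (0, 1, 2): 29 + (-5) + 30 = 54
σ = (0, 2, 1): 29 + (-7) + 24 = 46
σ = (1, 0, 2): 5 + (-3) + 30 = 32
σ = (1, 2, 0): 5 + (-7) + 17 = 15
σ = (2, 0, 1): 27 + (-3) + 24 = 48
σ = (2, 1, 0): 27 + (-5) + 17 = 39
Optimal value attained by: σ = (1, 2, 0).
Answer: det⊕(A) = 15; verdict: NONSINGULAR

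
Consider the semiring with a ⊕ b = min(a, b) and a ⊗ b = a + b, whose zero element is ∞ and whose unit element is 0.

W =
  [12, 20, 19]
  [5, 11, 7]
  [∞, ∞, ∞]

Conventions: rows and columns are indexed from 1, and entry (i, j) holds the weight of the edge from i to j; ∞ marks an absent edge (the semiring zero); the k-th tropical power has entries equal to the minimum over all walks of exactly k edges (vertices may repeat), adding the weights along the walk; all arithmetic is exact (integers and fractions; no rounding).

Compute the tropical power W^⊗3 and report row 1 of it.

W^⊗2:
  [24, 31, 27]
  [16, 22, 18]
  [∞, ∞, ∞]
W^⊗3:
  [36, 42, 38]
  [27, 33, 29]
  [∞, ∞, ∞]
Answer: row 1 of W^⊗3 = [36, 42, 38]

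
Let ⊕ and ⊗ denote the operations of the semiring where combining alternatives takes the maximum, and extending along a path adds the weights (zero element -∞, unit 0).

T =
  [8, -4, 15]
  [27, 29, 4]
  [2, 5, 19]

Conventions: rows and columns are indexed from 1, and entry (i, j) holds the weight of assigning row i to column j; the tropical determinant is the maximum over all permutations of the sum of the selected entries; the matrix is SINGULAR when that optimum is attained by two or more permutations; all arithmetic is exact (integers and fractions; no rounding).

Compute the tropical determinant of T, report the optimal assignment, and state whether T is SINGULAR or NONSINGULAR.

σ = (1, 2, 3): 8 + 29 + 19 = 56
σ = (1, 3, 2): 8 + 4 + 5 = 17
σ = (2, 1, 3): (-4) + 27 + 19 = 42
σ = (2, 3, 1): (-4) + 4 + 2 = 2
σ = (3, 1, 2): 15 + 27 + 5 = 47
σ = (3, 2, 1): 15 + 29 + 2 = 46
Optimal value attained by: σ = (1, 2, 3).
Answer: det⊕(T) = 56; verdict: NONSINGULAR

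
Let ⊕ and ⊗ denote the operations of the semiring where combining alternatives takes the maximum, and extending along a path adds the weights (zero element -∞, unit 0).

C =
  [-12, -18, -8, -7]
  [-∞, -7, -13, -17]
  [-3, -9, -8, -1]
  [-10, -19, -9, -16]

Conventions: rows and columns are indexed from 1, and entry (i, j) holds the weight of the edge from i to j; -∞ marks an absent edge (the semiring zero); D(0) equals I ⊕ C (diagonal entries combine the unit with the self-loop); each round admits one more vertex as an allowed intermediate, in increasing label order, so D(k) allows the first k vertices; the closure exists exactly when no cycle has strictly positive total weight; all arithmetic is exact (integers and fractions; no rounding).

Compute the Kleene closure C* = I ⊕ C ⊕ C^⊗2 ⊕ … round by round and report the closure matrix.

D(0):
  [0, -18, -8, -7]
  [-∞, 0, -13, -17]
  [-3, -9, 0, -1]
  [-10, -19, -9, 0]
D(1):
  [0, -18, -8, -7]
  [-∞, 0, -13, -17]
  [-3, -9, 0, -1]
  [-10, -19, -9, 0]
D(2):
  [0, -18, -8, -7]
  [-∞, 0, -13, -17]
  [-3, -9, 0, -1]
  [-10, -19, -9, 0]
D(3):
  [0, -17, -8, -7]
  [-16, 0, -13, -14]
  [-3, -9, 0, -1]
  [-10, -18, -9, 0]
D(4):
  [0, -17, -8, -7]
  [-16, 0, -13, -14]
  [-3, -9, 0, -1]
  [-10, -18, -9, 0]
Answer: C* = [[0, -17, -8, -7], [-16, 0, -13, -14], [-3, -9, 0, -1], [-10, -18, -9, 0]]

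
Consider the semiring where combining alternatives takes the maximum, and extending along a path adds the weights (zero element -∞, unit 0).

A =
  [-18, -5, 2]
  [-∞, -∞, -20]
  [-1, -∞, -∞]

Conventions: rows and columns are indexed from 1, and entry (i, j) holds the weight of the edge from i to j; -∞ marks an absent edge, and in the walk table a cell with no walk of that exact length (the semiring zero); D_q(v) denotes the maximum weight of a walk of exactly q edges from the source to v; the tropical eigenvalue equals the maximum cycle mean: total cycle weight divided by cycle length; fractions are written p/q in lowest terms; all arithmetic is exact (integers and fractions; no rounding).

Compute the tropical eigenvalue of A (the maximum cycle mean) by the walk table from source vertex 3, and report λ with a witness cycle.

q=0: [-∞, -∞, 0]
q=1: [-1, -∞, -∞]
q=2: [-19, -6, 1]
q=3: [0, -24, -17]
Optimal cycle mean attained by: cycle 1->3->1, total 2 + (-1), length 2.
Answer: λ = 1/2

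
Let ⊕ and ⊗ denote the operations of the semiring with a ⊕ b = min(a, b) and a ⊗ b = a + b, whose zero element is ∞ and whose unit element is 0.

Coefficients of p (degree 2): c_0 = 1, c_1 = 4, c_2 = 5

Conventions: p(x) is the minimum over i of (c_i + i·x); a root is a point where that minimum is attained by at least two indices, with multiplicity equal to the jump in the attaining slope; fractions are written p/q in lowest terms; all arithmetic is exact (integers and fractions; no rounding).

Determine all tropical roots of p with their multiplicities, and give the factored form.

hull edge (i=0, c=1) to (i=2, c=5): slope 2, span 2
Factored form: p(x) = 5 ⊗ (x ⊕ (-2)) ⊗ (x ⊕ (-2))
Answer: roots = -2 (mult 2)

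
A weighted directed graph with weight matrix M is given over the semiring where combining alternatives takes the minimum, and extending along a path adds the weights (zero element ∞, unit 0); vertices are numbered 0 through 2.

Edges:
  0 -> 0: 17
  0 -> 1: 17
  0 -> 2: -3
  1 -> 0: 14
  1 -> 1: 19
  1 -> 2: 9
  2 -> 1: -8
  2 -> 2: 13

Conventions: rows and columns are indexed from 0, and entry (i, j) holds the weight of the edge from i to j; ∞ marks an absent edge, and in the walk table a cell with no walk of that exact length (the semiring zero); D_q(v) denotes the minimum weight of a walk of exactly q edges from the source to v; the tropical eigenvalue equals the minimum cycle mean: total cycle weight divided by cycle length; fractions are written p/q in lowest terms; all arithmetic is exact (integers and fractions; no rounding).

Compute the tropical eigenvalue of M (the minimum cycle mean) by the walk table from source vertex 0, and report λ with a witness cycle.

q=0: [0, ∞, ∞]
q=1: [17, 17, -3]
q=2: [31, -11, 10]
q=3: [3, 2, -2]
Optimal cycle mean attained by: cycle 1->2->1, total 9 + (-8), length 2.
Answer: λ = 1/2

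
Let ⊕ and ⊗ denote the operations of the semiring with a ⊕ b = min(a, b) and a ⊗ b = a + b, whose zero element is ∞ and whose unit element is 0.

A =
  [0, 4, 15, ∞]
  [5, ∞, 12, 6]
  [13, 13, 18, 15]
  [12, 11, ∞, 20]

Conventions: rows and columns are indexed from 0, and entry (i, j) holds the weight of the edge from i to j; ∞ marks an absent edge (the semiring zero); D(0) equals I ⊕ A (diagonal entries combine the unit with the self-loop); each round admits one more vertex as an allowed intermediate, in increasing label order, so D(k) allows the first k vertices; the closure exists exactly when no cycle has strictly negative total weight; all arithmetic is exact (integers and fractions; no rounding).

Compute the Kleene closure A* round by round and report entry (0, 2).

D(0):
  [0, 4, 15, ∞]
  [5, 0, 12, 6]
  [13, 13, 0, 15]
  [12, 11, ∞, 0]
D(1):
  [0, 4, 15, ∞]
  [5, 0, 12, 6]
  [13, 13, 0, 15]
  [12, 11, 27, 0]
D(2):
  [0, 4, 15, 10]
  [5, 0, 12, 6]
  [13, 13, 0, 15]
  [12, 11, 23, 0]
D(3):
  [0, 4, 15, 10]
  [5, 0, 12, 6]
  [13, 13, 0, 15]
  [12, 11, 23, 0]
D(4):
  [0, 4, 15, 10]
  [5, 0, 12, 6]
  [13, 13, 0, 15]
  [12, 11, 23, 0]
Answer: A*[0][2] = 15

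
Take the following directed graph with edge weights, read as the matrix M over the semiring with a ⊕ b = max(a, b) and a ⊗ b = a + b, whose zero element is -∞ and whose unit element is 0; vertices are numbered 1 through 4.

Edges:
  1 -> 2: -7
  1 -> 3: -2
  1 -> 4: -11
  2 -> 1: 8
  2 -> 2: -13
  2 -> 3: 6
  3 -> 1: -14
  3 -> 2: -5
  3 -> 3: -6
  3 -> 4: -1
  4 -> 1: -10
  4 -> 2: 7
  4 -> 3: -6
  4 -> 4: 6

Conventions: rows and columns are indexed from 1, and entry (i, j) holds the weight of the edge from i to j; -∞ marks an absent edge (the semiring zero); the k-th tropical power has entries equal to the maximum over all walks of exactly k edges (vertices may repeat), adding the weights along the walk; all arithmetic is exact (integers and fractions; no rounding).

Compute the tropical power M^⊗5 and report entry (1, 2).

M^⊗2:
  [1, -4, -1, -3]
  [-5, 1, 6, 5]
  [3, 6, 1, 5]
  [15, 13, 13, 12]
M^⊗3:
  [4, 4, 2, 3]
  [9, 12, 7, 11]
  [14, 12, 12, 11]
  [21, 19, 19, 18]
M^⊗4:
  [12, 10, 10, 9]
  [20, 18, 18, 17]
  [20, 18, 18, 17]
  [27, 25, 25, 24]
M^⊗5:
  [18, 16, 16, 15]
  [26, 24, 24, 23]
  [26, 24, 24, 23]
  [33, 31, 31, 30]
Key observation: the optimum is the walk 1->3->4->4->4->2, with weight (-2) + (-1) + 6 + 6 + 7 = 16.
Optimal value attained by: walk 1->3->4->4->4->2.
Answer: (M^⊗5)[1][2] = 16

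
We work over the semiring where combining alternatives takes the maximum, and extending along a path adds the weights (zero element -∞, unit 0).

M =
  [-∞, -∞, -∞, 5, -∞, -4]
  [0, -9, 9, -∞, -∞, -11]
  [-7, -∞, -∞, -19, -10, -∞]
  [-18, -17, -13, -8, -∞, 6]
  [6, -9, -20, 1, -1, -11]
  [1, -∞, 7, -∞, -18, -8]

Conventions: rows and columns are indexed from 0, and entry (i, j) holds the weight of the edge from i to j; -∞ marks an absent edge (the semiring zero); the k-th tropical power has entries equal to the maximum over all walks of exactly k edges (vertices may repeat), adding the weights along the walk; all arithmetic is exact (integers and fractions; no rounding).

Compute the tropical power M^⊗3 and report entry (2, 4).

M^⊗2:
  [-3, -12, 3, -3, -22, 11]
  [2, -18, 0, 5, -1, -4]
  [-4, -19, -30, -2, -11, -11]
  [7, -25, 13, -13, -12, -2]
  [5, -10, 0, 11, -2, 7]
  [0, -27, -1, 6, -3, -3]
M^⊗3:
  [12, -20, 18, 2, -7, 3]
  [5, -10, 3, 7, -2, 11]
  [-5, -19, -4, 1, -12, 4]
  [6, -21, 5, 12, 3, 3]
  [8, -6, 14, 10, -3, 17]
  [3, -11, 4, 5, -4, 12]
Key observation: the optimum is the walk 2->4->4->4, with weight (-10) + (-1) + (-1) = -12.
Optimal value attained by: walk 2->4->4->4.
Answer: (M^⊗3)[2][4] = -12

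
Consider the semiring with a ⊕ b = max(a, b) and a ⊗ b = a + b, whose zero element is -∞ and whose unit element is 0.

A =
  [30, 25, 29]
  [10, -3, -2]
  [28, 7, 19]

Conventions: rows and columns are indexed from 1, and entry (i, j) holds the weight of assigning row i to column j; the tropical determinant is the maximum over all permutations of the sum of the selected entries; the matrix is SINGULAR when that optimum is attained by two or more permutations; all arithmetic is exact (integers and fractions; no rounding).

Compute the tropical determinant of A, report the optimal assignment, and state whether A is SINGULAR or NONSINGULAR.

σ = (1, 2, 3): 30 + (-3) + 19 = 46
σ = (1, 3, 2): 30 + (-2) + 7 = 35
σ = (2, 1, 3): 25 + 10 + 19 = 54
σ = (2, 3, 1): 25 + (-2) + 28 = 51
σ = (3, 1, 2): 29 + 10 + 7 = 46
σ = (3, 2, 1): 29 + (-3) + 28 = 54
Optimal value attained by: σ = (2, 1, 3).
Answer: det⊕(A) = 54; verdict: SINGULAR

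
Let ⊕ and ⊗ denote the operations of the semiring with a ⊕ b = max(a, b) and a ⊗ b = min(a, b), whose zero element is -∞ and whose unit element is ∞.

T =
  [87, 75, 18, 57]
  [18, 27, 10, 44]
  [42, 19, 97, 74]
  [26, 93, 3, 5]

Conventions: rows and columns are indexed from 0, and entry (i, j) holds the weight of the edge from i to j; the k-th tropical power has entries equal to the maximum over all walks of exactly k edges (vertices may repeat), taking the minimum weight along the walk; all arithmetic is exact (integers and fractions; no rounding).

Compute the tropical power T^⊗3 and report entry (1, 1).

T^⊗2:
  [87, 75, 18, 57]
  [26, 44, 18, 27]
  [42, 74, 97, 74]
  [26, 27, 18, 44]
T^⊗3:
  [87, 75, 18, 57]
  [26, 27, 18, 44]
  [42, 74, 97, 74]
  [26, 44, 18, 27]
Key observation: the optimum is the walk 1->1->3->1, with weight 27 min 44 min 93 = 27.
Optimal value attained by: walk 1->1->3->1.
Answer: (T^⊗3)[1][1] = 27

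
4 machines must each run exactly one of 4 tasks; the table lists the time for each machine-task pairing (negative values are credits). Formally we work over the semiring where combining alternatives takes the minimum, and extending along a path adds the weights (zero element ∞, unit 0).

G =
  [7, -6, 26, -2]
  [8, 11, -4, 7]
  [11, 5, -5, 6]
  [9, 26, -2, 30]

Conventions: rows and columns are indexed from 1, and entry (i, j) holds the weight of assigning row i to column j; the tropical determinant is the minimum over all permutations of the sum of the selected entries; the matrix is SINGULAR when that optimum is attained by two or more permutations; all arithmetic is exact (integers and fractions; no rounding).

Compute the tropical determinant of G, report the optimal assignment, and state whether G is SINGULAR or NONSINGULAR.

σ = (1, 2, 3, 4): 7 + 11 + (-5) + 30 = 43
σ = (1, 2, 4, 3): 7 + 11 + 6 + (-2) = 22
σ = (1, 3, 2, 4): 7 + (-4) + 5 + 30 = 38
σ = (1, 3, 4, 2): 7 + (-4) + 6 + 26 = 35
σ = (1, 4, 2, 3): 7 + 7 + 5 + (-2) = 17
σ = (1, 4, 3, 2): 7 + 7 + (-5) + 26 = 35
σ = (2, 1, 3, 4): (-6) + 8 + (-5) + 30 = 27
σ = (2, 1, 4, 3): (-6) + 8 + 6 + (-2) = 6
σ = (2, 3, 1, 4): (-6) + (-4) + 11 + 30 = 31
σ = (2, 3, 4, 1): (-6) + (-4) + 6 + 9 = 5
σ = (2, 4, 1, 3): (-6) + 7 + 11 + (-2) = 10
σ = (2, 4, 3, 1): (-6) + 7 + (-5) + 9 = 5
σ = (3, 1, 2, 4): 26 + 8 + 5 + 30 = 69
σ = (3, 1, 4, 2): 26 + 8 + 6 + 26 = 66
σ = (3, 2, 1, 4): 26 + 11 + 11 + 30 = 78
σ = (3, 2, 4, 1): 26 + 11 + 6 + 9 = 52
σ = (3, 4, 1, 2): 26 + 7 + 11 + 26 = 70
σ = (3, 4, 2, 1): 26 + 7 + 5 + 9 = 47
σ = (4, 1, 2, 3): (-2) + 8 + 5 + (-2) = 9
σ = (4, 1, 3, 2): (-2) + 8 + (-5) + 26 = 27
σ = (4, 2, 1, 3): (-2) + 11 + 11 + (-2) = 18
σ = (4, 2, 3, 1): (-2) + 11 + (-5) + 9 = 13
σ = (4, 3, 1, 2): (-2) + (-4) + 11 + 26 = 31
σ = (4, 3, 2, 1): (-2) + (-4) + 5 + 9 = 8
Optimal value attained by: σ = (2, 3, 4, 1).
Answer: det⊕(G) = 5; verdict: SINGULAR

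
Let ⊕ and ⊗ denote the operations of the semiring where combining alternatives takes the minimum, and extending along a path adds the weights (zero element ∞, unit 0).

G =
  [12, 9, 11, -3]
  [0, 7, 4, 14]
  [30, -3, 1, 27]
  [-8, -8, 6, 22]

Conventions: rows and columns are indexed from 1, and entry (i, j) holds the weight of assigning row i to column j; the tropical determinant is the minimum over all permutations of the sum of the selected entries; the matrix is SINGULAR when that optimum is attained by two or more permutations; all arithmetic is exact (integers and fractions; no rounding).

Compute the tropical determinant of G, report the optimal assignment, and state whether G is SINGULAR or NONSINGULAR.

σ = (1, 2, 3, 4): 12 + 7 + 1 + 22 = 42
σ = (1, 2, 4, 3): 12 + 7 + 27 + 6 = 52
σ = (1, 3, 2, 4): 12 + 4 + (-3) + 22 = 35
σ = (1, 3, 4, 2): 12 + 4 + 27 + (-8) = 35
σ = (1, 4, 2, 3): 12 + 14 + (-3) + 6 = 29
σ = (1, 4, 3, 2): 12 + 14 + 1 + (-8) = 19
σ = (2, 1, 3, 4): 9 + 0 + 1 + 22 = 32
σ = (2, 1, 4, 3): 9 + 0 + 27 + 6 = 42
σ = (2, 3, 1, 4): 9 + 4 + 30 + 22 = 65
σ = (2, 3, 4, 1): 9 + 4 + 27 + (-8) = 32
σ = (2, 4, 1, 3): 9 + 14 + 30 + 6 = 59
σ = (2, 4, 3, 1): 9 + 14 + 1 + (-8) = 16
σ = (3, 1, 2, 4): 11 + 0 + (-3) + 22 = 30
σ = (3, 1, 4, 2): 11 + 0 + 27 + (-8) = 30
σ = (3, 2, 1, 4): 11 + 7 + 30 + 22 = 70
σ = (3, 2, 4, 1): 11 + 7 + 27 + (-8) = 37
σ = (3, 4, 1, 2): 11 + 14 + 30 + (-8) = 47
σ = (3, 4, 2, 1): 11 + 14 + (-3) + (-8) = 14
σ = (4, 1, 2, 3): (-3) + 0 + (-3) + 6 = 0
σ = (4, 1, 3, 2): (-3) + 0 + 1 + (-8) = -10
σ = (4, 2, 1, 3): (-3) + 7 + 30 + 6 = 40
σ = (4, 2, 3, 1): (-3) + 7 + 1 + (-8) = -3
σ = (4, 3, 1, 2): (-3) + 4 + 30 + (-8) = 23
σ = (4, 3, 2, 1): (-3) + 4 + (-3) + (-8) = -10
Optimal value attained by: σ = (4, 1, 3, 2).
Answer: det⊕(G) = -10; verdict: SINGULAR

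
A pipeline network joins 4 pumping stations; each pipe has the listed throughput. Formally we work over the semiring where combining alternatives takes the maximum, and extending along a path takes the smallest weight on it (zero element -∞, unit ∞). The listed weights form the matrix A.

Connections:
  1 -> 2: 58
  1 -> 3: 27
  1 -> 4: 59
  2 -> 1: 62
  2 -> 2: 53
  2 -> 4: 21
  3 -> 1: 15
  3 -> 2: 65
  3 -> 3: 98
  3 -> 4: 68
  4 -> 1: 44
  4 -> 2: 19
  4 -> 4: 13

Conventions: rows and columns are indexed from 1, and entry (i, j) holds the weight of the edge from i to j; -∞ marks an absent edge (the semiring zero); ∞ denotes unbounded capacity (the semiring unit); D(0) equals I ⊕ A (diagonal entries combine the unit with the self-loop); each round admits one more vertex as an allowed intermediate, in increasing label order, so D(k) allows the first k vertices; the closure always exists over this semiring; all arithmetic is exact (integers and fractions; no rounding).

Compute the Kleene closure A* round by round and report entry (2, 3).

D(0):
  [∞, 58, 27, 59]
  [62, ∞, -∞, 21]
  [15, 65, ∞, 68]
  [44, 19, -∞, ∞]
D(1):
  [∞, 58, 27, 59]
  [62, ∞, 27, 59]
  [15, 65, ∞, 68]
  [44, 44, 27, ∞]
D(2):
  [∞, 58, 27, 59]
  [62, ∞, 27, 59]
  [62, 65, ∞, 68]
  [44, 44, 27, ∞]
D(3):
  [∞, 58, 27, 59]
  [62, ∞, 27, 59]
  [62, 65, ∞, 68]
  [44, 44, 27, ∞]
D(4):
  [∞, 58, 27, 59]
  [62, ∞, 27, 59]
  [62, 65, ∞, 68]
  [44, 44, 27, ∞]
Answer: A*[2][3] = 27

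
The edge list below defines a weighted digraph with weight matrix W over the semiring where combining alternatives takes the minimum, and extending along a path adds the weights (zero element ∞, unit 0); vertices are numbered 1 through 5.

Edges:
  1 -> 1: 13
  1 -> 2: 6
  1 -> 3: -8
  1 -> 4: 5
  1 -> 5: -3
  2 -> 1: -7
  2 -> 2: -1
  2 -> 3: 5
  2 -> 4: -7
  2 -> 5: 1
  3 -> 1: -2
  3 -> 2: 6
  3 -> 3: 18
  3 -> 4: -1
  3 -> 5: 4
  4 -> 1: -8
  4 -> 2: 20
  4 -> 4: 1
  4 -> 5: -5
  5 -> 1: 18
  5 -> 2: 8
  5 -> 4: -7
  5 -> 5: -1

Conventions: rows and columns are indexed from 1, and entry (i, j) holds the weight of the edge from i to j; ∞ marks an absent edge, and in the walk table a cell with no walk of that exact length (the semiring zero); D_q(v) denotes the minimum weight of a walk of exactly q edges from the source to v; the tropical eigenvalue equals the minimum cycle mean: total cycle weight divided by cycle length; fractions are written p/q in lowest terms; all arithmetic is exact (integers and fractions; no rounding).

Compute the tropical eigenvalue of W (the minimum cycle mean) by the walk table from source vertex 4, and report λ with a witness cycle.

q=0: [∞, ∞, ∞, 0, ∞]
q=1: [-8, 20, ∞, 1, -5]
q=2: [-7, -2, -16, -12, -11]
q=3: [-20, -10, -15, -18, -17]
q=4: [-26, -14, -28, -24, -23]
q=5: [-32, -22, -34, -30, -29]
Optimal cycle mean attained by: cycle 1->5->4->1, total (-3) + (-7) + (-8), length 3.
Answer: λ = -6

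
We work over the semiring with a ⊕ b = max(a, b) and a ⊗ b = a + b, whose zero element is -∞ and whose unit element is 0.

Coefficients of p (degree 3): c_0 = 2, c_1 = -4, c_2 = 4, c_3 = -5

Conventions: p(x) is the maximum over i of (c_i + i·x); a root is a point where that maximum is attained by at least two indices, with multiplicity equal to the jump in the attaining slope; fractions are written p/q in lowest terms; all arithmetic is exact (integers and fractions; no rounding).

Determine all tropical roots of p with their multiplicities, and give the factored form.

hull edge (i=0, c=2) to (i=2, c=4): slope 1, span 2
hull edge (i=2, c=4) to (i=3, c=-5): slope -9, span 1
Factored form: p(x) = -5 ⊗ (x ⊕ (-1)) ⊗ (x ⊕ (-1)) ⊗ (x ⊕ 9)
Answer: roots = -1 (mult 2), 9 (mult 1)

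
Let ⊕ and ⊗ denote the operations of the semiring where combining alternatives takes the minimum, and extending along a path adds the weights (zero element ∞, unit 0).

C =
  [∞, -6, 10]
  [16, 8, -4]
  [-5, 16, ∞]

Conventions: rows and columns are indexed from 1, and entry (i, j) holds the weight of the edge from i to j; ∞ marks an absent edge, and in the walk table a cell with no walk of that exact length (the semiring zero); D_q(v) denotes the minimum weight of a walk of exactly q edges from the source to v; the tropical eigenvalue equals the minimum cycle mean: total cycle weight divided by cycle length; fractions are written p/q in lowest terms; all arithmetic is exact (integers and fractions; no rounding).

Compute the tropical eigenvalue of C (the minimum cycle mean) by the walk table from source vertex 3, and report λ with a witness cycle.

q=0: [∞, ∞, 0]
q=1: [-5, 16, ∞]
q=2: [32, -11, 5]
q=3: [0, -3, -15]
Optimal cycle mean attained by: cycle 1->2->3->1, total (-6) + (-4) + (-5), length 3.
Answer: λ = -5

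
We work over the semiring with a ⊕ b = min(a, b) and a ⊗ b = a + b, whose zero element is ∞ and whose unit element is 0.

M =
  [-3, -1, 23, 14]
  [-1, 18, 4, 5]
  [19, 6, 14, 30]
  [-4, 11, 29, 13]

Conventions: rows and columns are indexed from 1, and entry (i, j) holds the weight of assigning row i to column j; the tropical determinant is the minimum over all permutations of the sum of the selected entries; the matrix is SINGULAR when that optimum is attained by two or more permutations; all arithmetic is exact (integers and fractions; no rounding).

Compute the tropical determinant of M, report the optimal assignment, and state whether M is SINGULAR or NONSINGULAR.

σ = (1, 2, 3, 4): (-3) + 18 + 14 + 13 = 42
σ = (1, 2, 4, 3): (-3) + 18 + 30 + 29 = 74
σ = (1, 3, 2, 4): (-3) + 4 + 6 + 13 = 20
σ = (1, 3, 4, 2): (-3) + 4 + 30 + 11 = 42
σ = (1, 4, 2, 3): (-3) + 5 + 6 + 29 = 37
σ = (1, 4, 3, 2): (-3) + 5 + 14 + 11 = 27
σ = (2, 1, 3, 4): (-1) + (-1) + 14 + 13 = 25
σ = (2, 1, 4, 3): (-1) + (-1) + 30 + 29 = 57
σ = (2, 3, 1, 4): (-1) + 4 + 19 + 13 = 35
σ = (2, 3, 4, 1): (-1) + 4 + 30 + (-4) = 29
σ = (2, 4, 1, 3): (-1) + 5 + 19 + 29 = 52
σ = (2, 4, 3, 1): (-1) + 5 + 14 + (-4) = 14
σ = (3, 1, 2, 4): 23 + (-1) + 6 + 13 = 41
σ = (3, 1, 4, 2): 23 + (-1) + 30 + 11 = 63
σ = (3, 2, 1, 4): 23 + 18 + 19 + 13 = 73
σ = (3, 2, 4, 1): 23 + 18 + 30 + (-4) = 67
σ = (3, 4, 1, 2): 23 + 5 + 19 + 11 = 58
σ = (3, 4, 2, 1): 23 + 5 + 6 + (-4) = 30
σ = (4, 1, 2, 3): 14 + (-1) + 6 + 29 = 48
σ = (4, 1, 3, 2): 14 + (-1) + 14 + 11 = 38
σ = (4, 2, 1, 3): 14 + 18 + 19 + 29 = 80
σ = (4, 2, 3, 1): 14 + 18 + 14 + (-4) = 42
σ = (4, 3, 1, 2): 14 + 4 + 19 + 11 = 48
σ = (4, 3, 2, 1): 14 + 4 + 6 + (-4) = 20
Optimal value attained by: σ = (2, 4, 3, 1).
Answer: det⊕(M) = 14; verdict: NONSINGULAR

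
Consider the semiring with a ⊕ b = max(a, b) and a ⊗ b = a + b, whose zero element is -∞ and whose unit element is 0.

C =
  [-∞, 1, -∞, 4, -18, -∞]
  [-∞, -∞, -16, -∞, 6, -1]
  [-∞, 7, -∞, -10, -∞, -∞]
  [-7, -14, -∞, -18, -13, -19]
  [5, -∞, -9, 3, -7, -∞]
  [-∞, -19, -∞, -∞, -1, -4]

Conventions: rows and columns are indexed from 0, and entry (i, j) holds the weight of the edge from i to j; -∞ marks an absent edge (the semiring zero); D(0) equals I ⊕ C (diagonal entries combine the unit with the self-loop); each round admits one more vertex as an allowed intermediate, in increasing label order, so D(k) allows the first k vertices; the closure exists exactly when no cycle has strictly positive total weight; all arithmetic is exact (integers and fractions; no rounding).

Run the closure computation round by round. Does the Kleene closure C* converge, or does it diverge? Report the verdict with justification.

D(0):
  [0, 1, -∞, 4, -18, -∞]
  [-∞, 0, -16, -∞, 6, -1]
  [-∞, 7, 0, -10, -∞, -∞]
  [-7, -14, -∞, 0, -13, -19]
  [5, -∞, -9, 3, 0, -∞]
  [-∞, -19, -∞, -∞, -1, 0]
D(1):
  [0, 1, -∞, 4, -18, -∞]
  [-∞, 0, -16, -∞, 6, -1]
  [-∞, 7, 0, -10, -∞, -∞]
  [-7, -6, -∞, 0, -13, -19]
  [5, 6, -9, 9, 0, -∞]
  [-∞, -19, -∞, -∞, -1, 0]
Detection: at round 2, diagonal entry (4, 4) turns strictly positive.
Key observation: the cycle 4->0->1->4 has total weight 5 + 1 + 6, which is strictly positive.
Answer: DIVERGES — positive cycle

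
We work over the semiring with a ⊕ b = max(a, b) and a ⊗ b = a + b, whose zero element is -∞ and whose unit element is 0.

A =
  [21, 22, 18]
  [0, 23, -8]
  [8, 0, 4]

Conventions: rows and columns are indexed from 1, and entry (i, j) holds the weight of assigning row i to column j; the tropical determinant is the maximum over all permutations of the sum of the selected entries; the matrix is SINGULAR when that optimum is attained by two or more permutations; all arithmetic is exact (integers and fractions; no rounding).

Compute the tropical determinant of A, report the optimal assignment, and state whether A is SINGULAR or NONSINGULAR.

σ = (1, 2, 3): 21 + 23 + 4 = 48
σ = (1, 3, 2): 21 + (-8) + 0 = 13
σ = (2, 1, 3): 22 + 0 + 4 = 26
σ = (2, 3, 1): 22 + (-8) + 8 = 22
σ = (3, 1, 2): 18 + 0 + 0 = 18
σ = (3, 2, 1): 18 + 23 + 8 = 49
Optimal value attained by: σ = (3, 2, 1).
Answer: det⊕(A) = 49; verdict: NONSINGULAR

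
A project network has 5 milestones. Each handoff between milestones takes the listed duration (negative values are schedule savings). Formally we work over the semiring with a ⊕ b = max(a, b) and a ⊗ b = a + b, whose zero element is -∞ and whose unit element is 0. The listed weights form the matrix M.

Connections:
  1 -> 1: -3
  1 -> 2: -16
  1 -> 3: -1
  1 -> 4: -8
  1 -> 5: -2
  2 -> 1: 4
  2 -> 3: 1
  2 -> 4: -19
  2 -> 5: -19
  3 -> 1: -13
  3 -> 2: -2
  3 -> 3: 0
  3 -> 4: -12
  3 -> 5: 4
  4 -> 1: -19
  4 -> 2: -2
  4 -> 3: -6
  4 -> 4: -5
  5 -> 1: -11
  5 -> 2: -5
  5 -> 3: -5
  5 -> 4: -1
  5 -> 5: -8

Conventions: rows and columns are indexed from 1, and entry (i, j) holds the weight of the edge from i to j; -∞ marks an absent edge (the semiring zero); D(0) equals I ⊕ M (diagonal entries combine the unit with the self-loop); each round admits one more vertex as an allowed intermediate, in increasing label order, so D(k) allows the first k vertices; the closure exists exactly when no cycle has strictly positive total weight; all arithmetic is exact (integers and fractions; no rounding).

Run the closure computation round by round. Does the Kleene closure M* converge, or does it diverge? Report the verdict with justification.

D(0):
  [0, -16, -1, -8, -2]
  [4, 0, 1, -19, -19]
  [-13, -2, 0, -12, 4]
  [-19, -2, -6, 0, -∞]
  [-11, -5, -5, -1, 0]
D(1):
  [0, -16, -1, -8, -2]
  [4, 0, 3, -4, 2]
  [-13, -2, 0, -12, 4]
  [-19, -2, -6, 0, -21]
  [-11, -5, -5, -1, 0]
Detection: at round 2, diagonal entry (3, 3) turns strictly positive.
Key observation: the cycle 3->2->1->3 has total weight (-2) + 4 + (-1), which is strictly positive.
Answer: DIVERGES — positive cycle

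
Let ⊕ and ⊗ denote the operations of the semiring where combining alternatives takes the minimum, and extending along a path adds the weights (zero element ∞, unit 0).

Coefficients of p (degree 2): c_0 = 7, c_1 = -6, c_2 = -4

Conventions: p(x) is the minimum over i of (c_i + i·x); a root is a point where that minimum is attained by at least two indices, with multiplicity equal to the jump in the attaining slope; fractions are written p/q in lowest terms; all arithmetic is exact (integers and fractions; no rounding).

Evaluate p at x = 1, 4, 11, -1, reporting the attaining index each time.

p(1) = min(7+0·1=7, -6+1·1=-5, -4+2·1=-2) = -5 (attained by i=1)
p(4) = min(7+0·4=7, -6+1·4=-2, -4+2·4=4) = -2 (attained by i=1)
p(11) = min(7+0·11=7, -6+1·11=5, -4+2·11=18) = 5 (attained by i=1)
p(-1) = min(7+0·(-1)=7, -6+1·(-1)=-7, -4+2·(-1)=-6) = -7 (attained by i=1)
Answer: p(1) = -5; p(4) = -2; p(11) = 5; p(-1) = -7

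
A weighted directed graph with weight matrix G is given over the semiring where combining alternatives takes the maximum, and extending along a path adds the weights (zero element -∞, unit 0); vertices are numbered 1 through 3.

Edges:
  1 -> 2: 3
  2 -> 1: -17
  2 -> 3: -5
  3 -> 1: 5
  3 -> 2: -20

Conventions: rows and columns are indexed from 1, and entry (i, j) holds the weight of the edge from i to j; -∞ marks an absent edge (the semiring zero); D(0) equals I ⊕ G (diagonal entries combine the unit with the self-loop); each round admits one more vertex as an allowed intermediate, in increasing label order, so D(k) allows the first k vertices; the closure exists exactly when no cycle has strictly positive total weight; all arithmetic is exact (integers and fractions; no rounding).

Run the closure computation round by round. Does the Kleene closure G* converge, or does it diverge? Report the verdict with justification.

D(0):
  [0, 3, -∞]
  [-17, 0, -5]
  [5, -20, 0]
D(1):
  [0, 3, -∞]
  [-17, 0, -5]
  [5, 8, 0]
Detection: at round 2, diagonal entry (3, 3) turns strictly positive.
Key observation: the cycle 3->1->2->3 has total weight 5 + 3 + (-5), which is strictly positive.
Answer: DIVERGES — positive cycle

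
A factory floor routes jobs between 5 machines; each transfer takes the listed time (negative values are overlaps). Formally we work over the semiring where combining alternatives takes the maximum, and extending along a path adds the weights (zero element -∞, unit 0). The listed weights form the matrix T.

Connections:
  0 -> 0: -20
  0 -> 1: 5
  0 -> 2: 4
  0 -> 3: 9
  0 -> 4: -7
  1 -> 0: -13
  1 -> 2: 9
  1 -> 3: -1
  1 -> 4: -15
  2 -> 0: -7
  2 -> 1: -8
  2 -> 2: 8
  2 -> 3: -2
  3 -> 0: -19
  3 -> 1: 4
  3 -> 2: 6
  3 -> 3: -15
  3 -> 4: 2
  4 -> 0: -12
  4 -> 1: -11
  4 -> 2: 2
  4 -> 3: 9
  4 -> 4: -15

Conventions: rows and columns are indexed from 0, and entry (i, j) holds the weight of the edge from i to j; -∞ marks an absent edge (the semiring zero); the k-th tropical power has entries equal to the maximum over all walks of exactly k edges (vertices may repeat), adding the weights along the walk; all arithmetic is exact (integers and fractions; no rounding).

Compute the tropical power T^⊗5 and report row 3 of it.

T^⊗2:
  [-3, 13, 15, 4, 11]
  [2, 3, 17, 7, 1]
  [1, 2, 16, 6, 0]
  [-1, -2, 14, 11, -11]
  [-5, 13, 15, 0, 11]
T^⊗3:
  [8, 8, 23, 20, 6]
  [10, 11, 25, 15, 9]
  [9, 10, 24, 14, 8]
  [7, 15, 22, 12, 13]
  [8, 7, 23, 20, 2]
T^⊗4:
  [16, 24, 31, 21, 22]
  [18, 19, 33, 23, 17]
  [17, 18, 32, 22, 16]
  [15, 16, 30, 22, 14]
  [16, 24, 31, 21, 22]
T^⊗5:
  [24, 25, 39, 31, 23]
  [26, 27, 41, 31, 25]
  [25, 26, 40, 30, 24]
  [23, 26, 38, 28, 24]
  [24, 25, 39, 31, 23]
Answer: row 3 of T^⊗5 = [23, 26, 38, 28, 24]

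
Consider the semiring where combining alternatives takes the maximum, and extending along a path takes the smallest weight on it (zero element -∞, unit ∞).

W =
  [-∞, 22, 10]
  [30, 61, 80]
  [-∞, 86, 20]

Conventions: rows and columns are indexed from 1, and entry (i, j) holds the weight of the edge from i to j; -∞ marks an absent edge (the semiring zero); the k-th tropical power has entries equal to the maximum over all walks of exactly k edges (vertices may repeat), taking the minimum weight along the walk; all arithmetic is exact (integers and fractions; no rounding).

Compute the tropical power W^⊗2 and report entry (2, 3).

W^⊗2:
  [22, 22, 22]
  [30, 80, 61]
  [30, 61, 80]
Key observation: the optimum is the walk 2->2->3, with weight 61 min 80 = 61.
Optimal value attained by: walk 2->2->3.
Answer: (W^⊗2)[2][3] = 61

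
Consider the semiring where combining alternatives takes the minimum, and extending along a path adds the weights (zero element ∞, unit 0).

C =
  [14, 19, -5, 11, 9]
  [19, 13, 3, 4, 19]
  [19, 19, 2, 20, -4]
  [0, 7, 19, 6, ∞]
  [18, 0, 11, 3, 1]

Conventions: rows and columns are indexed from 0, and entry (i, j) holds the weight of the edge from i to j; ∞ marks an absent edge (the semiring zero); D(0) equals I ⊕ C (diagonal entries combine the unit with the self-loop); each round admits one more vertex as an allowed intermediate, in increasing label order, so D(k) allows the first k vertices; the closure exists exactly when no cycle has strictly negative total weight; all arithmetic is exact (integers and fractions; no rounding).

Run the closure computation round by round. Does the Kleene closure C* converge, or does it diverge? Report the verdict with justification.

D(0):
  [0, 19, -5, 11, 9]
  [19, 0, 3, 4, 19]
  [19, 19, 0, 20, -4]
  [0, 7, 19, 0, ∞]
  [18, 0, 11, 3, 0]
D(1):
  [0, 19, -5, 11, 9]
  [19, 0, 3, 4, 19]
  [19, 19, 0, 20, -4]
  [0, 7, -5, 0, 9]
  [18, 0, 11, 3, 0]
D(2):
  [0, 19, -5, 11, 9]
  [19, 0, 3, 4, 19]
  [19, 19, 0, 20, -4]
  [0, 7, -5, 0, 9]
  [18, 0, 3, 3, 0]
Detection: at round 3, diagonal entry (4, 4) turns strictly negative.
Key observation: the cycle 4->1->2->4 has total weight 0 + 3 + (-4), which is strictly negative.
Answer: DIVERGES — negative cycle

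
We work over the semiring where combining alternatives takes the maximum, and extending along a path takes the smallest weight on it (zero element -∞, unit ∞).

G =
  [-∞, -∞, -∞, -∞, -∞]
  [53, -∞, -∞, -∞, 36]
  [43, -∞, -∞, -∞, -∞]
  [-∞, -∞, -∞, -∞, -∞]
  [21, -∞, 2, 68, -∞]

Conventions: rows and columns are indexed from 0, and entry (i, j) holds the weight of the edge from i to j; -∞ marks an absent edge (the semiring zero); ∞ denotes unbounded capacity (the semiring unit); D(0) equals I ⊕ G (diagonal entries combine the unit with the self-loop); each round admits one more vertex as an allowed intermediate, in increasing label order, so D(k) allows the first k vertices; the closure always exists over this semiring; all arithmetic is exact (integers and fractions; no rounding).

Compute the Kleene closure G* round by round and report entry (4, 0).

D(0):
  [∞, -∞, -∞, -∞, -∞]
  [53, ∞, -∞, -∞, 36]
  [43, -∞, ∞, -∞, -∞]
  [-∞, -∞, -∞, ∞, -∞]
  [21, -∞, 2, 68, ∞]
D(1):
  [∞, -∞, -∞, -∞, -∞]
  [53, ∞, -∞, -∞, 36]
  [43, -∞, ∞, -∞, -∞]
  [-∞, -∞, -∞, ∞, -∞]
  [21, -∞, 2, 68, ∞]
D(2):
  [∞, -∞, -∞, -∞, -∞]
  [53, ∞, -∞, -∞, 36]
  [43, -∞, ∞, -∞, -∞]
  [-∞, -∞, -∞, ∞, -∞]
  [21, -∞, 2, 68, ∞]
D(3):
  [∞, -∞, -∞, -∞, -∞]
  [53, ∞, -∞, -∞, 36]
  [43, -∞, ∞, -∞, -∞]
  [-∞, -∞, -∞, ∞, -∞]
  [21, -∞, 2, 68, ∞]
D(4):
  [∞, -∞, -∞, -∞, -∞]
  [53, ∞, -∞, -∞, 36]
  [43, -∞, ∞, -∞, -∞]
  [-∞, -∞, -∞, ∞, -∞]
  [21, -∞, 2, 68, ∞]
D(5):
  [∞, -∞, -∞, -∞, -∞]
  [53, ∞, 2, 36, 36]
  [43, -∞, ∞, -∞, -∞]
  [-∞, -∞, -∞, ∞, -∞]
  [21, -∞, 2, 68, ∞]
Answer: G*[4][0] = 21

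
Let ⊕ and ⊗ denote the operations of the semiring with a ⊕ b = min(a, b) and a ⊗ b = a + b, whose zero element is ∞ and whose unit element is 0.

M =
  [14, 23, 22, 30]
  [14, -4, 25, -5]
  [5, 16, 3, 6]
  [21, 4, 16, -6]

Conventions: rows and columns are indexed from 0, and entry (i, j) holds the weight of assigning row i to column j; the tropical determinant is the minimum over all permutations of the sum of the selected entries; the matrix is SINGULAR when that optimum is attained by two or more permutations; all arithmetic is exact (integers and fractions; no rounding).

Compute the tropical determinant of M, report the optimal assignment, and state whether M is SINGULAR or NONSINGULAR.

σ = (0, 1, 2, 3): 14 + (-4) + 3 + (-6) = 7
σ = (0, 1, 3, 2): 14 + (-4) + 6 + 16 = 32
σ = (0, 2, 1, 3): 14 + 25 + 16 + (-6) = 49
σ = (0, 2, 3, 1): 14 + 25 + 6 + 4 = 49
σ = (0, 3, 1, 2): 14 + (-5) + 16 + 16 = 41
σ = (0, 3, 2, 1): 14 + (-5) + 3 + 4 = 16
σ = (1, 0, 2, 3): 23 + 14 + 3 + (-6) = 34
σ = (1, 0, 3, 2): 23 + 14 + 6 + 16 = 59
σ = (1, 2, 0, 3): 23 + 25 + 5 + (-6) = 47
σ = (1, 2, 3, 0): 23 + 25 + 6 + 21 = 75
σ = (1, 3, 0, 2): 23 + (-5) + 5 + 16 = 39
σ = (1, 3, 2, 0): 23 + (-5) + 3 + 21 = 42
σ = (2, 0, 1, 3): 22 + 14 + 16 + (-6) = 46
σ = (2, 0, 3, 1): 22 + 14 + 6 + 4 = 46
σ = (2, 1, 0, 3): 22 + (-4) + 5 + (-6) = 17
σ = (2, 1, 3, 0): 22 + (-4) + 6 + 21 = 45
σ = (2, 3, 0, 1): 22 + (-5) + 5 + 4 = 26
σ = (2, 3, 1, 0): 22 + (-5) + 16 + 21 = 54
σ = (3, 0, 1, 2): 30 + 14 + 16 + 16 = 76
σ = (3, 0, 2, 1): 30 + 14 + 3 + 4 = 51
σ = (3, 1, 0, 2): 30 + (-4) + 5 + 16 = 47
σ = (3, 1, 2, 0): 30 + (-4) + 3 + 21 = 50
σ = (3, 2, 0, 1): 30 + 25 + 5 + 4 = 64
σ = (3, 2, 1, 0): 30 + 25 + 16 + 21 = 92
Optimal value attained by: σ = (0, 1, 2, 3).
Answer: det⊕(M) = 7; verdict: NONSINGULAR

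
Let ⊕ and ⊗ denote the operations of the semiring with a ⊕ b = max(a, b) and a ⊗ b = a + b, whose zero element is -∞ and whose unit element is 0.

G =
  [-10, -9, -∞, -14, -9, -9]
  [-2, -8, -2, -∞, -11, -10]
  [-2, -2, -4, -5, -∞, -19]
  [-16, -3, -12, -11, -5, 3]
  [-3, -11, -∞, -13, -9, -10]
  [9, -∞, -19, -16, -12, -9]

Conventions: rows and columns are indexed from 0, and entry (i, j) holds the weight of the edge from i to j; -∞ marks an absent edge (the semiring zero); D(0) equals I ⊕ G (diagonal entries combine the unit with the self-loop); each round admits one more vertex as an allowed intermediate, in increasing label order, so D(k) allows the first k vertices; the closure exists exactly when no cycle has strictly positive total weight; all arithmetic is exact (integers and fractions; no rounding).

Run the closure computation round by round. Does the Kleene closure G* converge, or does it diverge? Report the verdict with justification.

D(0):
  [0, -9, -∞, -14, -9, -9]
  [-2, 0, -2, -∞, -11, -10]
  [-2, -2, 0, -5, -∞, -19]
  [-16, -3, -12, 0, -5, 3]
  [-3, -11, -∞, -13, 0, -10]
  [9, -∞, -19, -16, -12, 0]
D(1):
  [0, -9, -∞, -14, -9, -9]
  [-2, 0, -2, -16, -11, -10]
  [-2, -2, 0, -5, -11, -11]
  [-16, -3, -12, 0, -5, 3]
  [-3, -11, -∞, -13, 0, -10]
  [9, 0, -19, -5, 0, 0]
D(2):
  [0, -9, -11, -14, -9, -9]
  [-2, 0, -2, -16, -11, -10]
  [-2, -2, 0, -5, -11, -11]
  [-5, -3, -5, 0, -5, 3]
  [-3, -11, -13, -13, 0, -10]
  [9, 0, -2, -5, 0, 0]
D(3):
  [0, -9, -11, -14, -9, -9]
  [-2, 0, -2, -7, -11, -10]
  [-2, -2, 0, -5, -11, -11]
  [-5, -3, -5, 0, -5, 3]
  [-3, -11, -13, -13, 0, -10]
  [9, 0, -2, -5, 0, 0]
D(4):
  [0, -9, -11, -14, -9, -9]
  [-2, 0, -2, -7, -11, -4]
  [-2, -2, 0, -5, -10, -2]
  [-5, -3, -5, 0, -5, 3]
  [-3, -11, -13, -13, 0, -10]
  [9, 0, -2, -5, 0, 0]
D(5):
  [0, -9, -11, -14, -9, -9]
  [-2, 0, -2, -7, -11, -4]
  [-2, -2, 0, -5, -10, -2]
  [-5, -3, -5, 0, -5, 3]
  [-3, -11, -13, -13, 0, -10]
  [9, 0, -2, -5, 0, 0]
D(6):
  [0, -9, -11, -14, -9, -9]
  [5, 0, -2, -7, -4, -4]
  [7, -2, 0, -5, -2, -2]
  [12, 3, 1, 0, 3, 3]
  [-1, -10, -12, -13, 0, -10]
  [9, 0, -2, -5, 0, 0]
Key observation: every diagonal entry stays at the unit through all rounds, so no improving cycle exists.
Answer: CONVERGES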